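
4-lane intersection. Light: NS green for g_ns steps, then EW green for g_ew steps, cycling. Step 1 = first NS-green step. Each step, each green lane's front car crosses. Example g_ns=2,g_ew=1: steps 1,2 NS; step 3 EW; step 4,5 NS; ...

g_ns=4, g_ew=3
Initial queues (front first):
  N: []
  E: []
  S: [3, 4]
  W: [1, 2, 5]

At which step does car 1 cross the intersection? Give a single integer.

Step 1 [NS]: N:empty,E:wait,S:car3-GO,W:wait | queues: N=0 E=0 S=1 W=3
Step 2 [NS]: N:empty,E:wait,S:car4-GO,W:wait | queues: N=0 E=0 S=0 W=3
Step 3 [NS]: N:empty,E:wait,S:empty,W:wait | queues: N=0 E=0 S=0 W=3
Step 4 [NS]: N:empty,E:wait,S:empty,W:wait | queues: N=0 E=0 S=0 W=3
Step 5 [EW]: N:wait,E:empty,S:wait,W:car1-GO | queues: N=0 E=0 S=0 W=2
Step 6 [EW]: N:wait,E:empty,S:wait,W:car2-GO | queues: N=0 E=0 S=0 W=1
Step 7 [EW]: N:wait,E:empty,S:wait,W:car5-GO | queues: N=0 E=0 S=0 W=0
Car 1 crosses at step 5

5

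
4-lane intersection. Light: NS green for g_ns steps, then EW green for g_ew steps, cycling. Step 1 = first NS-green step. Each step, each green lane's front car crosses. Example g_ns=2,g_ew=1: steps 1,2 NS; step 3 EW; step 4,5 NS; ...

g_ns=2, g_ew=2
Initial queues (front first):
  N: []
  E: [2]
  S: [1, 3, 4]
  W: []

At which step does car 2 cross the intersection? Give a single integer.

Step 1 [NS]: N:empty,E:wait,S:car1-GO,W:wait | queues: N=0 E=1 S=2 W=0
Step 2 [NS]: N:empty,E:wait,S:car3-GO,W:wait | queues: N=0 E=1 S=1 W=0
Step 3 [EW]: N:wait,E:car2-GO,S:wait,W:empty | queues: N=0 E=0 S=1 W=0
Step 4 [EW]: N:wait,E:empty,S:wait,W:empty | queues: N=0 E=0 S=1 W=0
Step 5 [NS]: N:empty,E:wait,S:car4-GO,W:wait | queues: N=0 E=0 S=0 W=0
Car 2 crosses at step 3

3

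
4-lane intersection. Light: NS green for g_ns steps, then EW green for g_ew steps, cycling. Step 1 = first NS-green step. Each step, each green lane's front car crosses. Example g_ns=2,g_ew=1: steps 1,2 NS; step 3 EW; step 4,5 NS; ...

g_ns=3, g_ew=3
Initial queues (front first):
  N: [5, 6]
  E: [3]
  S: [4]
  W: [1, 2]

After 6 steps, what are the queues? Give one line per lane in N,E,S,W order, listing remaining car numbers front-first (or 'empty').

Step 1 [NS]: N:car5-GO,E:wait,S:car4-GO,W:wait | queues: N=1 E=1 S=0 W=2
Step 2 [NS]: N:car6-GO,E:wait,S:empty,W:wait | queues: N=0 E=1 S=0 W=2
Step 3 [NS]: N:empty,E:wait,S:empty,W:wait | queues: N=0 E=1 S=0 W=2
Step 4 [EW]: N:wait,E:car3-GO,S:wait,W:car1-GO | queues: N=0 E=0 S=0 W=1
Step 5 [EW]: N:wait,E:empty,S:wait,W:car2-GO | queues: N=0 E=0 S=0 W=0

N: empty
E: empty
S: empty
W: empty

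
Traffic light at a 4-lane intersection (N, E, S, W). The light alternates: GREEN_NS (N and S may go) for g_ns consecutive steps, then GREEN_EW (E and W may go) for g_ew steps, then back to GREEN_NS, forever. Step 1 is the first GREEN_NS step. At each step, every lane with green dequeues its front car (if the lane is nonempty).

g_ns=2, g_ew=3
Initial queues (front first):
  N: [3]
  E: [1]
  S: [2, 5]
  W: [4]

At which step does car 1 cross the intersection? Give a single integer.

Step 1 [NS]: N:car3-GO,E:wait,S:car2-GO,W:wait | queues: N=0 E=1 S=1 W=1
Step 2 [NS]: N:empty,E:wait,S:car5-GO,W:wait | queues: N=0 E=1 S=0 W=1
Step 3 [EW]: N:wait,E:car1-GO,S:wait,W:car4-GO | queues: N=0 E=0 S=0 W=0
Car 1 crosses at step 3

3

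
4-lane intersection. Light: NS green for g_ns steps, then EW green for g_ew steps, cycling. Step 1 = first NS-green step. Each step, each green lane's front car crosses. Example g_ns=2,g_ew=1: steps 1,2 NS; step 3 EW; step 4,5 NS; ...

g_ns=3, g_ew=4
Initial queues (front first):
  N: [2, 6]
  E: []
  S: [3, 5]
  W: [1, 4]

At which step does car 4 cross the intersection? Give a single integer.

Step 1 [NS]: N:car2-GO,E:wait,S:car3-GO,W:wait | queues: N=1 E=0 S=1 W=2
Step 2 [NS]: N:car6-GO,E:wait,S:car5-GO,W:wait | queues: N=0 E=0 S=0 W=2
Step 3 [NS]: N:empty,E:wait,S:empty,W:wait | queues: N=0 E=0 S=0 W=2
Step 4 [EW]: N:wait,E:empty,S:wait,W:car1-GO | queues: N=0 E=0 S=0 W=1
Step 5 [EW]: N:wait,E:empty,S:wait,W:car4-GO | queues: N=0 E=0 S=0 W=0
Car 4 crosses at step 5

5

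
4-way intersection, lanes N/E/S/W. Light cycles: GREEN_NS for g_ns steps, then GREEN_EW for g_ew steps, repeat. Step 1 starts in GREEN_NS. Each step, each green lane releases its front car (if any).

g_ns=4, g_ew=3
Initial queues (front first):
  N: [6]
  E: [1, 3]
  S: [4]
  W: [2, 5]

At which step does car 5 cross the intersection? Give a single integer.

Step 1 [NS]: N:car6-GO,E:wait,S:car4-GO,W:wait | queues: N=0 E=2 S=0 W=2
Step 2 [NS]: N:empty,E:wait,S:empty,W:wait | queues: N=0 E=2 S=0 W=2
Step 3 [NS]: N:empty,E:wait,S:empty,W:wait | queues: N=0 E=2 S=0 W=2
Step 4 [NS]: N:empty,E:wait,S:empty,W:wait | queues: N=0 E=2 S=0 W=2
Step 5 [EW]: N:wait,E:car1-GO,S:wait,W:car2-GO | queues: N=0 E=1 S=0 W=1
Step 6 [EW]: N:wait,E:car3-GO,S:wait,W:car5-GO | queues: N=0 E=0 S=0 W=0
Car 5 crosses at step 6

6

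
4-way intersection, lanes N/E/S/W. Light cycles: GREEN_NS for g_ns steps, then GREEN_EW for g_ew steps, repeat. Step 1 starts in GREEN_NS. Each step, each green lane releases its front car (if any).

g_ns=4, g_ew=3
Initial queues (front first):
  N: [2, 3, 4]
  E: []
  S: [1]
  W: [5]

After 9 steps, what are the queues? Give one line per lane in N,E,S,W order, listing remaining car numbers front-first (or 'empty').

Step 1 [NS]: N:car2-GO,E:wait,S:car1-GO,W:wait | queues: N=2 E=0 S=0 W=1
Step 2 [NS]: N:car3-GO,E:wait,S:empty,W:wait | queues: N=1 E=0 S=0 W=1
Step 3 [NS]: N:car4-GO,E:wait,S:empty,W:wait | queues: N=0 E=0 S=0 W=1
Step 4 [NS]: N:empty,E:wait,S:empty,W:wait | queues: N=0 E=0 S=0 W=1
Step 5 [EW]: N:wait,E:empty,S:wait,W:car5-GO | queues: N=0 E=0 S=0 W=0

N: empty
E: empty
S: empty
W: empty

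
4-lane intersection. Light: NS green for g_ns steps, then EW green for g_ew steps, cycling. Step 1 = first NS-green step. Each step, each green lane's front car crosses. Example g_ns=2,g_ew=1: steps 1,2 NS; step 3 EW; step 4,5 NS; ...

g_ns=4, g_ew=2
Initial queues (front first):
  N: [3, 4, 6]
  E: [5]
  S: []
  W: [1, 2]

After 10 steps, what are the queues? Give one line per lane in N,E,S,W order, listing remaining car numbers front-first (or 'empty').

Step 1 [NS]: N:car3-GO,E:wait,S:empty,W:wait | queues: N=2 E=1 S=0 W=2
Step 2 [NS]: N:car4-GO,E:wait,S:empty,W:wait | queues: N=1 E=1 S=0 W=2
Step 3 [NS]: N:car6-GO,E:wait,S:empty,W:wait | queues: N=0 E=1 S=0 W=2
Step 4 [NS]: N:empty,E:wait,S:empty,W:wait | queues: N=0 E=1 S=0 W=2
Step 5 [EW]: N:wait,E:car5-GO,S:wait,W:car1-GO | queues: N=0 E=0 S=0 W=1
Step 6 [EW]: N:wait,E:empty,S:wait,W:car2-GO | queues: N=0 E=0 S=0 W=0

N: empty
E: empty
S: empty
W: empty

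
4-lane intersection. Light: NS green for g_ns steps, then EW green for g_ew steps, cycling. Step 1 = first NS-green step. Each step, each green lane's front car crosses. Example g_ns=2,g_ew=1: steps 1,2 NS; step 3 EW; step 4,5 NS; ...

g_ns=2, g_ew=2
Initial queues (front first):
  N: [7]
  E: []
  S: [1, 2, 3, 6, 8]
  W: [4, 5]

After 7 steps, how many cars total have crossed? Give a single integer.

Step 1 [NS]: N:car7-GO,E:wait,S:car1-GO,W:wait | queues: N=0 E=0 S=4 W=2
Step 2 [NS]: N:empty,E:wait,S:car2-GO,W:wait | queues: N=0 E=0 S=3 W=2
Step 3 [EW]: N:wait,E:empty,S:wait,W:car4-GO | queues: N=0 E=0 S=3 W=1
Step 4 [EW]: N:wait,E:empty,S:wait,W:car5-GO | queues: N=0 E=0 S=3 W=0
Step 5 [NS]: N:empty,E:wait,S:car3-GO,W:wait | queues: N=0 E=0 S=2 W=0
Step 6 [NS]: N:empty,E:wait,S:car6-GO,W:wait | queues: N=0 E=0 S=1 W=0
Step 7 [EW]: N:wait,E:empty,S:wait,W:empty | queues: N=0 E=0 S=1 W=0
Cars crossed by step 7: 7

Answer: 7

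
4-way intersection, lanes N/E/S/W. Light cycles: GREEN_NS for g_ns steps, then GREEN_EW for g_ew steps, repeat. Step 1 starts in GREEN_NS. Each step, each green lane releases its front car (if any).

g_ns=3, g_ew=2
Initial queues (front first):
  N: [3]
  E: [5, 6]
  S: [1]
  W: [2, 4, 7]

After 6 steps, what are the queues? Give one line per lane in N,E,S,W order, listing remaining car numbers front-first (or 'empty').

Step 1 [NS]: N:car3-GO,E:wait,S:car1-GO,W:wait | queues: N=0 E=2 S=0 W=3
Step 2 [NS]: N:empty,E:wait,S:empty,W:wait | queues: N=0 E=2 S=0 W=3
Step 3 [NS]: N:empty,E:wait,S:empty,W:wait | queues: N=0 E=2 S=0 W=3
Step 4 [EW]: N:wait,E:car5-GO,S:wait,W:car2-GO | queues: N=0 E=1 S=0 W=2
Step 5 [EW]: N:wait,E:car6-GO,S:wait,W:car4-GO | queues: N=0 E=0 S=0 W=1
Step 6 [NS]: N:empty,E:wait,S:empty,W:wait | queues: N=0 E=0 S=0 W=1

N: empty
E: empty
S: empty
W: 7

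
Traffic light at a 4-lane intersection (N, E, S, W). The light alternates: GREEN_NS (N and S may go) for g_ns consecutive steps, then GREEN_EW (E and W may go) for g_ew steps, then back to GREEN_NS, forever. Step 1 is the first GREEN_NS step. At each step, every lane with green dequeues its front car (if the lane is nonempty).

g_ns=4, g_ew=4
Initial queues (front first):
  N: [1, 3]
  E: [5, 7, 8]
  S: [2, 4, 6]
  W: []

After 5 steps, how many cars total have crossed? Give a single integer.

Answer: 6

Derivation:
Step 1 [NS]: N:car1-GO,E:wait,S:car2-GO,W:wait | queues: N=1 E=3 S=2 W=0
Step 2 [NS]: N:car3-GO,E:wait,S:car4-GO,W:wait | queues: N=0 E=3 S=1 W=0
Step 3 [NS]: N:empty,E:wait,S:car6-GO,W:wait | queues: N=0 E=3 S=0 W=0
Step 4 [NS]: N:empty,E:wait,S:empty,W:wait | queues: N=0 E=3 S=0 W=0
Step 5 [EW]: N:wait,E:car5-GO,S:wait,W:empty | queues: N=0 E=2 S=0 W=0
Cars crossed by step 5: 6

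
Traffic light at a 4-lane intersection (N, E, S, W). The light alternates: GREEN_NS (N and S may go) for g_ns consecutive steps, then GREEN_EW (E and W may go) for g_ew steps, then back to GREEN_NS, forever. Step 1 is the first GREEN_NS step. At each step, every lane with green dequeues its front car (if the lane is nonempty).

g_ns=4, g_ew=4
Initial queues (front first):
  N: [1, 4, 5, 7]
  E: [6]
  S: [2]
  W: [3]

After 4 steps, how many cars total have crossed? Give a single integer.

Answer: 5

Derivation:
Step 1 [NS]: N:car1-GO,E:wait,S:car2-GO,W:wait | queues: N=3 E=1 S=0 W=1
Step 2 [NS]: N:car4-GO,E:wait,S:empty,W:wait | queues: N=2 E=1 S=0 W=1
Step 3 [NS]: N:car5-GO,E:wait,S:empty,W:wait | queues: N=1 E=1 S=0 W=1
Step 4 [NS]: N:car7-GO,E:wait,S:empty,W:wait | queues: N=0 E=1 S=0 W=1
Cars crossed by step 4: 5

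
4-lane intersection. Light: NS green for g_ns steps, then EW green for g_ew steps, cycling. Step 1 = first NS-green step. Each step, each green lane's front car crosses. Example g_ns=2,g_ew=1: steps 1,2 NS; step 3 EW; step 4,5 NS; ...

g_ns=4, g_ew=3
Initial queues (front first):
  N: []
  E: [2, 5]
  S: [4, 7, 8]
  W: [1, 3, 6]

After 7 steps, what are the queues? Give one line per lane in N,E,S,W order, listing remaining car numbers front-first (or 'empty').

Step 1 [NS]: N:empty,E:wait,S:car4-GO,W:wait | queues: N=0 E=2 S=2 W=3
Step 2 [NS]: N:empty,E:wait,S:car7-GO,W:wait | queues: N=0 E=2 S=1 W=3
Step 3 [NS]: N:empty,E:wait,S:car8-GO,W:wait | queues: N=0 E=2 S=0 W=3
Step 4 [NS]: N:empty,E:wait,S:empty,W:wait | queues: N=0 E=2 S=0 W=3
Step 5 [EW]: N:wait,E:car2-GO,S:wait,W:car1-GO | queues: N=0 E=1 S=0 W=2
Step 6 [EW]: N:wait,E:car5-GO,S:wait,W:car3-GO | queues: N=0 E=0 S=0 W=1
Step 7 [EW]: N:wait,E:empty,S:wait,W:car6-GO | queues: N=0 E=0 S=0 W=0

N: empty
E: empty
S: empty
W: empty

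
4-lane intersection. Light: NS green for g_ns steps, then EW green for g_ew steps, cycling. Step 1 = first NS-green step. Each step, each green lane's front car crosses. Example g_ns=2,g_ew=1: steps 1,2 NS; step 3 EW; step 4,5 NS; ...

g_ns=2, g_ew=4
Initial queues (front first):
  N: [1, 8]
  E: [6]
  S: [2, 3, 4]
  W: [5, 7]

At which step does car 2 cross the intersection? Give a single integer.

Step 1 [NS]: N:car1-GO,E:wait,S:car2-GO,W:wait | queues: N=1 E=1 S=2 W=2
Step 2 [NS]: N:car8-GO,E:wait,S:car3-GO,W:wait | queues: N=0 E=1 S=1 W=2
Step 3 [EW]: N:wait,E:car6-GO,S:wait,W:car5-GO | queues: N=0 E=0 S=1 W=1
Step 4 [EW]: N:wait,E:empty,S:wait,W:car7-GO | queues: N=0 E=0 S=1 W=0
Step 5 [EW]: N:wait,E:empty,S:wait,W:empty | queues: N=0 E=0 S=1 W=0
Step 6 [EW]: N:wait,E:empty,S:wait,W:empty | queues: N=0 E=0 S=1 W=0
Step 7 [NS]: N:empty,E:wait,S:car4-GO,W:wait | queues: N=0 E=0 S=0 W=0
Car 2 crosses at step 1

1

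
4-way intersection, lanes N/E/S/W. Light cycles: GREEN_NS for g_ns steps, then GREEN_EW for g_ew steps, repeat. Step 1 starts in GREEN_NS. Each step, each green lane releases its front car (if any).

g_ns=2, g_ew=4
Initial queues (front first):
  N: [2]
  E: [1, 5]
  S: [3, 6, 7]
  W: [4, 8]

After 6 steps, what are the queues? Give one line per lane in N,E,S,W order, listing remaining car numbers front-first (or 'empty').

Step 1 [NS]: N:car2-GO,E:wait,S:car3-GO,W:wait | queues: N=0 E=2 S=2 W=2
Step 2 [NS]: N:empty,E:wait,S:car6-GO,W:wait | queues: N=0 E=2 S=1 W=2
Step 3 [EW]: N:wait,E:car1-GO,S:wait,W:car4-GO | queues: N=0 E=1 S=1 W=1
Step 4 [EW]: N:wait,E:car5-GO,S:wait,W:car8-GO | queues: N=0 E=0 S=1 W=0
Step 5 [EW]: N:wait,E:empty,S:wait,W:empty | queues: N=0 E=0 S=1 W=0
Step 6 [EW]: N:wait,E:empty,S:wait,W:empty | queues: N=0 E=0 S=1 W=0

N: empty
E: empty
S: 7
W: empty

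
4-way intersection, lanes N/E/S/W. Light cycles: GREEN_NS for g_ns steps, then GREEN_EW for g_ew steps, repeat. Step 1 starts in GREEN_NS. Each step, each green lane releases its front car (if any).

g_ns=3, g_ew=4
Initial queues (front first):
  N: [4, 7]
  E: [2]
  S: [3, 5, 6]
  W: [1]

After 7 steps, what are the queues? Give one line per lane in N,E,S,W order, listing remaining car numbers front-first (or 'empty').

Step 1 [NS]: N:car4-GO,E:wait,S:car3-GO,W:wait | queues: N=1 E=1 S=2 W=1
Step 2 [NS]: N:car7-GO,E:wait,S:car5-GO,W:wait | queues: N=0 E=1 S=1 W=1
Step 3 [NS]: N:empty,E:wait,S:car6-GO,W:wait | queues: N=0 E=1 S=0 W=1
Step 4 [EW]: N:wait,E:car2-GO,S:wait,W:car1-GO | queues: N=0 E=0 S=0 W=0

N: empty
E: empty
S: empty
W: empty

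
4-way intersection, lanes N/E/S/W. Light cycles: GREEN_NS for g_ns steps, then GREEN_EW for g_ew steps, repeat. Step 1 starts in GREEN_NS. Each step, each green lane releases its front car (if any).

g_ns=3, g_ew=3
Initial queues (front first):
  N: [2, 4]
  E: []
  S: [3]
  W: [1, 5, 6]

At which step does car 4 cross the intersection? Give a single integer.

Step 1 [NS]: N:car2-GO,E:wait,S:car3-GO,W:wait | queues: N=1 E=0 S=0 W=3
Step 2 [NS]: N:car4-GO,E:wait,S:empty,W:wait | queues: N=0 E=0 S=0 W=3
Step 3 [NS]: N:empty,E:wait,S:empty,W:wait | queues: N=0 E=0 S=0 W=3
Step 4 [EW]: N:wait,E:empty,S:wait,W:car1-GO | queues: N=0 E=0 S=0 W=2
Step 5 [EW]: N:wait,E:empty,S:wait,W:car5-GO | queues: N=0 E=0 S=0 W=1
Step 6 [EW]: N:wait,E:empty,S:wait,W:car6-GO | queues: N=0 E=0 S=0 W=0
Car 4 crosses at step 2

2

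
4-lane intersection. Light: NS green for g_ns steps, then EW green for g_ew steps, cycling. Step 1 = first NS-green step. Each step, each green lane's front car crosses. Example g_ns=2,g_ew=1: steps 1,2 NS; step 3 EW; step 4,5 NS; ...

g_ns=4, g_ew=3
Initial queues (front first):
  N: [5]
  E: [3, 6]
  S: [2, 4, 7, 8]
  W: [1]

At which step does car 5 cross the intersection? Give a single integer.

Step 1 [NS]: N:car5-GO,E:wait,S:car2-GO,W:wait | queues: N=0 E=2 S=3 W=1
Step 2 [NS]: N:empty,E:wait,S:car4-GO,W:wait | queues: N=0 E=2 S=2 W=1
Step 3 [NS]: N:empty,E:wait,S:car7-GO,W:wait | queues: N=0 E=2 S=1 W=1
Step 4 [NS]: N:empty,E:wait,S:car8-GO,W:wait | queues: N=0 E=2 S=0 W=1
Step 5 [EW]: N:wait,E:car3-GO,S:wait,W:car1-GO | queues: N=0 E=1 S=0 W=0
Step 6 [EW]: N:wait,E:car6-GO,S:wait,W:empty | queues: N=0 E=0 S=0 W=0
Car 5 crosses at step 1

1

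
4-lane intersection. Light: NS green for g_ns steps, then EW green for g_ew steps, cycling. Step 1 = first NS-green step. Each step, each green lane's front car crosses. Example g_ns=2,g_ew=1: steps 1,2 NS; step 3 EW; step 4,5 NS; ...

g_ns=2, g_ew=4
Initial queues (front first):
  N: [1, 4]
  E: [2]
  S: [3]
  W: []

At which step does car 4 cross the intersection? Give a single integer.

Step 1 [NS]: N:car1-GO,E:wait,S:car3-GO,W:wait | queues: N=1 E=1 S=0 W=0
Step 2 [NS]: N:car4-GO,E:wait,S:empty,W:wait | queues: N=0 E=1 S=0 W=0
Step 3 [EW]: N:wait,E:car2-GO,S:wait,W:empty | queues: N=0 E=0 S=0 W=0
Car 4 crosses at step 2

2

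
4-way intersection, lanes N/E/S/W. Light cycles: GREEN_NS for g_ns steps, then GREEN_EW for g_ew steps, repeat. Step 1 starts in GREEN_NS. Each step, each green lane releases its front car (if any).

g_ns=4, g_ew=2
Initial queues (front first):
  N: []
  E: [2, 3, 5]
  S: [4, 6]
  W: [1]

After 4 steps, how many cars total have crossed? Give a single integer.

Step 1 [NS]: N:empty,E:wait,S:car4-GO,W:wait | queues: N=0 E=3 S=1 W=1
Step 2 [NS]: N:empty,E:wait,S:car6-GO,W:wait | queues: N=0 E=3 S=0 W=1
Step 3 [NS]: N:empty,E:wait,S:empty,W:wait | queues: N=0 E=3 S=0 W=1
Step 4 [NS]: N:empty,E:wait,S:empty,W:wait | queues: N=0 E=3 S=0 W=1
Cars crossed by step 4: 2

Answer: 2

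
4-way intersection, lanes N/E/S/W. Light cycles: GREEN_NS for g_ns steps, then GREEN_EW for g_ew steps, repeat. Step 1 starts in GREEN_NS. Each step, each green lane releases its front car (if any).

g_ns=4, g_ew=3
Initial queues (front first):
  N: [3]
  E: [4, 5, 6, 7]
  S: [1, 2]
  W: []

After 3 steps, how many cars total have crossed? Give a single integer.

Answer: 3

Derivation:
Step 1 [NS]: N:car3-GO,E:wait,S:car1-GO,W:wait | queues: N=0 E=4 S=1 W=0
Step 2 [NS]: N:empty,E:wait,S:car2-GO,W:wait | queues: N=0 E=4 S=0 W=0
Step 3 [NS]: N:empty,E:wait,S:empty,W:wait | queues: N=0 E=4 S=0 W=0
Cars crossed by step 3: 3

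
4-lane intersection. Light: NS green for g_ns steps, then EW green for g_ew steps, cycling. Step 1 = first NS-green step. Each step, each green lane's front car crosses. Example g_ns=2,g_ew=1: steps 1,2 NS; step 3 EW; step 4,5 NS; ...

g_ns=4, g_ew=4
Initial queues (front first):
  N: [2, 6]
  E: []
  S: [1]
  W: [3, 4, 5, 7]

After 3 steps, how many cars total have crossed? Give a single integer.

Step 1 [NS]: N:car2-GO,E:wait,S:car1-GO,W:wait | queues: N=1 E=0 S=0 W=4
Step 2 [NS]: N:car6-GO,E:wait,S:empty,W:wait | queues: N=0 E=0 S=0 W=4
Step 3 [NS]: N:empty,E:wait,S:empty,W:wait | queues: N=0 E=0 S=0 W=4
Cars crossed by step 3: 3

Answer: 3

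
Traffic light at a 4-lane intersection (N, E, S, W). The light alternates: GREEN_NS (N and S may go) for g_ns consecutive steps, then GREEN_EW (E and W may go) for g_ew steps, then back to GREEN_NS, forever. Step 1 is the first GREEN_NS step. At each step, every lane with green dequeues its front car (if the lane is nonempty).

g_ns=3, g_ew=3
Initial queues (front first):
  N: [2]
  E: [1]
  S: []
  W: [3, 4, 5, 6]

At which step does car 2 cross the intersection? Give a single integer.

Step 1 [NS]: N:car2-GO,E:wait,S:empty,W:wait | queues: N=0 E=1 S=0 W=4
Step 2 [NS]: N:empty,E:wait,S:empty,W:wait | queues: N=0 E=1 S=0 W=4
Step 3 [NS]: N:empty,E:wait,S:empty,W:wait | queues: N=0 E=1 S=0 W=4
Step 4 [EW]: N:wait,E:car1-GO,S:wait,W:car3-GO | queues: N=0 E=0 S=0 W=3
Step 5 [EW]: N:wait,E:empty,S:wait,W:car4-GO | queues: N=0 E=0 S=0 W=2
Step 6 [EW]: N:wait,E:empty,S:wait,W:car5-GO | queues: N=0 E=0 S=0 W=1
Step 7 [NS]: N:empty,E:wait,S:empty,W:wait | queues: N=0 E=0 S=0 W=1
Step 8 [NS]: N:empty,E:wait,S:empty,W:wait | queues: N=0 E=0 S=0 W=1
Step 9 [NS]: N:empty,E:wait,S:empty,W:wait | queues: N=0 E=0 S=0 W=1
Step 10 [EW]: N:wait,E:empty,S:wait,W:car6-GO | queues: N=0 E=0 S=0 W=0
Car 2 crosses at step 1

1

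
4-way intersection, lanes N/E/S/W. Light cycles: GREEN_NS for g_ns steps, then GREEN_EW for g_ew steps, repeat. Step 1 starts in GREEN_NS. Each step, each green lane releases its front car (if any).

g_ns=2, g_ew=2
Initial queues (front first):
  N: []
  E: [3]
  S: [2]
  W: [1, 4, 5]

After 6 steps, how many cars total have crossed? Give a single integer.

Answer: 4

Derivation:
Step 1 [NS]: N:empty,E:wait,S:car2-GO,W:wait | queues: N=0 E=1 S=0 W=3
Step 2 [NS]: N:empty,E:wait,S:empty,W:wait | queues: N=0 E=1 S=0 W=3
Step 3 [EW]: N:wait,E:car3-GO,S:wait,W:car1-GO | queues: N=0 E=0 S=0 W=2
Step 4 [EW]: N:wait,E:empty,S:wait,W:car4-GO | queues: N=0 E=0 S=0 W=1
Step 5 [NS]: N:empty,E:wait,S:empty,W:wait | queues: N=0 E=0 S=0 W=1
Step 6 [NS]: N:empty,E:wait,S:empty,W:wait | queues: N=0 E=0 S=0 W=1
Cars crossed by step 6: 4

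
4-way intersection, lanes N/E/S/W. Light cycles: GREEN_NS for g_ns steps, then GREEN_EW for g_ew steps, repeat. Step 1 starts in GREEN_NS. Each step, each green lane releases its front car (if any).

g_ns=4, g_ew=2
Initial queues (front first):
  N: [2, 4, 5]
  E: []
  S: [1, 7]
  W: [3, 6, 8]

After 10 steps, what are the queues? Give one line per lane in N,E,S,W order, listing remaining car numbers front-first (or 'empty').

Step 1 [NS]: N:car2-GO,E:wait,S:car1-GO,W:wait | queues: N=2 E=0 S=1 W=3
Step 2 [NS]: N:car4-GO,E:wait,S:car7-GO,W:wait | queues: N=1 E=0 S=0 W=3
Step 3 [NS]: N:car5-GO,E:wait,S:empty,W:wait | queues: N=0 E=0 S=0 W=3
Step 4 [NS]: N:empty,E:wait,S:empty,W:wait | queues: N=0 E=0 S=0 W=3
Step 5 [EW]: N:wait,E:empty,S:wait,W:car3-GO | queues: N=0 E=0 S=0 W=2
Step 6 [EW]: N:wait,E:empty,S:wait,W:car6-GO | queues: N=0 E=0 S=0 W=1
Step 7 [NS]: N:empty,E:wait,S:empty,W:wait | queues: N=0 E=0 S=0 W=1
Step 8 [NS]: N:empty,E:wait,S:empty,W:wait | queues: N=0 E=0 S=0 W=1
Step 9 [NS]: N:empty,E:wait,S:empty,W:wait | queues: N=0 E=0 S=0 W=1
Step 10 [NS]: N:empty,E:wait,S:empty,W:wait | queues: N=0 E=0 S=0 W=1

N: empty
E: empty
S: empty
W: 8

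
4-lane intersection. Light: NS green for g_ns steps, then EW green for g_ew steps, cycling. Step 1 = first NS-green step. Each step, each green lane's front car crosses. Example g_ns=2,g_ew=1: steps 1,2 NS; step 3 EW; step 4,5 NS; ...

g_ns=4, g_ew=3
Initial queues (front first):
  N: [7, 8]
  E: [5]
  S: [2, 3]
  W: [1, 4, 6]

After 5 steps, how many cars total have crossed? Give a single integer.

Answer: 6

Derivation:
Step 1 [NS]: N:car7-GO,E:wait,S:car2-GO,W:wait | queues: N=1 E=1 S=1 W=3
Step 2 [NS]: N:car8-GO,E:wait,S:car3-GO,W:wait | queues: N=0 E=1 S=0 W=3
Step 3 [NS]: N:empty,E:wait,S:empty,W:wait | queues: N=0 E=1 S=0 W=3
Step 4 [NS]: N:empty,E:wait,S:empty,W:wait | queues: N=0 E=1 S=0 W=3
Step 5 [EW]: N:wait,E:car5-GO,S:wait,W:car1-GO | queues: N=0 E=0 S=0 W=2
Cars crossed by step 5: 6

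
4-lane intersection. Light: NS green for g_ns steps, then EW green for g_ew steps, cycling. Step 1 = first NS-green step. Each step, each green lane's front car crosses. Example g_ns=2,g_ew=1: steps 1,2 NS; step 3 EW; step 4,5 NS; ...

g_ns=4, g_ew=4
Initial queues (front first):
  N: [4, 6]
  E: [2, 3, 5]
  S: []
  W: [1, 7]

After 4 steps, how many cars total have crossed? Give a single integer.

Step 1 [NS]: N:car4-GO,E:wait,S:empty,W:wait | queues: N=1 E=3 S=0 W=2
Step 2 [NS]: N:car6-GO,E:wait,S:empty,W:wait | queues: N=0 E=3 S=0 W=2
Step 3 [NS]: N:empty,E:wait,S:empty,W:wait | queues: N=0 E=3 S=0 W=2
Step 4 [NS]: N:empty,E:wait,S:empty,W:wait | queues: N=0 E=3 S=0 W=2
Cars crossed by step 4: 2

Answer: 2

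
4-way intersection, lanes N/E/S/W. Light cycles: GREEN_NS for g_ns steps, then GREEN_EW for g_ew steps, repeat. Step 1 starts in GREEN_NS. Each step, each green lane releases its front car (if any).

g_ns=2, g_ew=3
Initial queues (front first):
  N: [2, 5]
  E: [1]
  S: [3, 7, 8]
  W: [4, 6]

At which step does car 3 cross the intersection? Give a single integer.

Step 1 [NS]: N:car2-GO,E:wait,S:car3-GO,W:wait | queues: N=1 E=1 S=2 W=2
Step 2 [NS]: N:car5-GO,E:wait,S:car7-GO,W:wait | queues: N=0 E=1 S=1 W=2
Step 3 [EW]: N:wait,E:car1-GO,S:wait,W:car4-GO | queues: N=0 E=0 S=1 W=1
Step 4 [EW]: N:wait,E:empty,S:wait,W:car6-GO | queues: N=0 E=0 S=1 W=0
Step 5 [EW]: N:wait,E:empty,S:wait,W:empty | queues: N=0 E=0 S=1 W=0
Step 6 [NS]: N:empty,E:wait,S:car8-GO,W:wait | queues: N=0 E=0 S=0 W=0
Car 3 crosses at step 1

1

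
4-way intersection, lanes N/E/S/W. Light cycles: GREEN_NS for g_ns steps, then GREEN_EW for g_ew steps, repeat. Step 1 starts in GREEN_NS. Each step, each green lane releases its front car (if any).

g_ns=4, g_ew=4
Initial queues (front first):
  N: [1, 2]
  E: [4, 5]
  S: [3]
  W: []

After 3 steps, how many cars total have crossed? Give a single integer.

Answer: 3

Derivation:
Step 1 [NS]: N:car1-GO,E:wait,S:car3-GO,W:wait | queues: N=1 E=2 S=0 W=0
Step 2 [NS]: N:car2-GO,E:wait,S:empty,W:wait | queues: N=0 E=2 S=0 W=0
Step 3 [NS]: N:empty,E:wait,S:empty,W:wait | queues: N=0 E=2 S=0 W=0
Cars crossed by step 3: 3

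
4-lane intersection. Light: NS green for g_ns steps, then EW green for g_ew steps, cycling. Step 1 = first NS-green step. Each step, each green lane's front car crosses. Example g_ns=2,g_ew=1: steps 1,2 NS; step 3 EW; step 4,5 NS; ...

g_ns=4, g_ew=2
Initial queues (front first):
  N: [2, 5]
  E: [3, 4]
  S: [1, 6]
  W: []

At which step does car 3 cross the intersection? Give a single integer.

Step 1 [NS]: N:car2-GO,E:wait,S:car1-GO,W:wait | queues: N=1 E=2 S=1 W=0
Step 2 [NS]: N:car5-GO,E:wait,S:car6-GO,W:wait | queues: N=0 E=2 S=0 W=0
Step 3 [NS]: N:empty,E:wait,S:empty,W:wait | queues: N=0 E=2 S=0 W=0
Step 4 [NS]: N:empty,E:wait,S:empty,W:wait | queues: N=0 E=2 S=0 W=0
Step 5 [EW]: N:wait,E:car3-GO,S:wait,W:empty | queues: N=0 E=1 S=0 W=0
Step 6 [EW]: N:wait,E:car4-GO,S:wait,W:empty | queues: N=0 E=0 S=0 W=0
Car 3 crosses at step 5

5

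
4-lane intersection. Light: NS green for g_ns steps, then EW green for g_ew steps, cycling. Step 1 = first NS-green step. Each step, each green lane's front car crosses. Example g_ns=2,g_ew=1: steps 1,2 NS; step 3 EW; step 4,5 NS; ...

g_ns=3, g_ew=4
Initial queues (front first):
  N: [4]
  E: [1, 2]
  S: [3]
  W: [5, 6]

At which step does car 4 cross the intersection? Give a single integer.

Step 1 [NS]: N:car4-GO,E:wait,S:car3-GO,W:wait | queues: N=0 E=2 S=0 W=2
Step 2 [NS]: N:empty,E:wait,S:empty,W:wait | queues: N=0 E=2 S=0 W=2
Step 3 [NS]: N:empty,E:wait,S:empty,W:wait | queues: N=0 E=2 S=0 W=2
Step 4 [EW]: N:wait,E:car1-GO,S:wait,W:car5-GO | queues: N=0 E=1 S=0 W=1
Step 5 [EW]: N:wait,E:car2-GO,S:wait,W:car6-GO | queues: N=0 E=0 S=0 W=0
Car 4 crosses at step 1

1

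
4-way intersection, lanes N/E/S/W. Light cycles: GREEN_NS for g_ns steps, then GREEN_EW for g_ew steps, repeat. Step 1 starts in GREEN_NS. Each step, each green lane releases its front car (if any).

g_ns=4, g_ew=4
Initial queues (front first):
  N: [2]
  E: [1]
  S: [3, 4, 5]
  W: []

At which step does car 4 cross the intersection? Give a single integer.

Step 1 [NS]: N:car2-GO,E:wait,S:car3-GO,W:wait | queues: N=0 E=1 S=2 W=0
Step 2 [NS]: N:empty,E:wait,S:car4-GO,W:wait | queues: N=0 E=1 S=1 W=0
Step 3 [NS]: N:empty,E:wait,S:car5-GO,W:wait | queues: N=0 E=1 S=0 W=0
Step 4 [NS]: N:empty,E:wait,S:empty,W:wait | queues: N=0 E=1 S=0 W=0
Step 5 [EW]: N:wait,E:car1-GO,S:wait,W:empty | queues: N=0 E=0 S=0 W=0
Car 4 crosses at step 2

2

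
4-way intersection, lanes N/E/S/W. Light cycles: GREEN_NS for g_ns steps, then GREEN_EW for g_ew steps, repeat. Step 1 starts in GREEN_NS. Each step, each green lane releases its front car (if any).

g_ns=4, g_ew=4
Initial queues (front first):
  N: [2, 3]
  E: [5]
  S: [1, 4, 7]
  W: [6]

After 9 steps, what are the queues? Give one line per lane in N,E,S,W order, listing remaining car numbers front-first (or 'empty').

Step 1 [NS]: N:car2-GO,E:wait,S:car1-GO,W:wait | queues: N=1 E=1 S=2 W=1
Step 2 [NS]: N:car3-GO,E:wait,S:car4-GO,W:wait | queues: N=0 E=1 S=1 W=1
Step 3 [NS]: N:empty,E:wait,S:car7-GO,W:wait | queues: N=0 E=1 S=0 W=1
Step 4 [NS]: N:empty,E:wait,S:empty,W:wait | queues: N=0 E=1 S=0 W=1
Step 5 [EW]: N:wait,E:car5-GO,S:wait,W:car6-GO | queues: N=0 E=0 S=0 W=0

N: empty
E: empty
S: empty
W: empty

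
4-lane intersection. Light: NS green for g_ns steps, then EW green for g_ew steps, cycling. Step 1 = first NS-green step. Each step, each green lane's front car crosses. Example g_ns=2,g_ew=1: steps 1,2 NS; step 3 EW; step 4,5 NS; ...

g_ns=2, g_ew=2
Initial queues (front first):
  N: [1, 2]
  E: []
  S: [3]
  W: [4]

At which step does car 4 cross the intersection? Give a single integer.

Step 1 [NS]: N:car1-GO,E:wait,S:car3-GO,W:wait | queues: N=1 E=0 S=0 W=1
Step 2 [NS]: N:car2-GO,E:wait,S:empty,W:wait | queues: N=0 E=0 S=0 W=1
Step 3 [EW]: N:wait,E:empty,S:wait,W:car4-GO | queues: N=0 E=0 S=0 W=0
Car 4 crosses at step 3

3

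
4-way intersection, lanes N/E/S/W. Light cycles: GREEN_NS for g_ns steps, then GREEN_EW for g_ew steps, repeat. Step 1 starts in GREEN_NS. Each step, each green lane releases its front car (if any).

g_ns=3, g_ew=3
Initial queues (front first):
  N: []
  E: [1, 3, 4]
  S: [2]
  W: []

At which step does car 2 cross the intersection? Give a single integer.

Step 1 [NS]: N:empty,E:wait,S:car2-GO,W:wait | queues: N=0 E=3 S=0 W=0
Step 2 [NS]: N:empty,E:wait,S:empty,W:wait | queues: N=0 E=3 S=0 W=0
Step 3 [NS]: N:empty,E:wait,S:empty,W:wait | queues: N=0 E=3 S=0 W=0
Step 4 [EW]: N:wait,E:car1-GO,S:wait,W:empty | queues: N=0 E=2 S=0 W=0
Step 5 [EW]: N:wait,E:car3-GO,S:wait,W:empty | queues: N=0 E=1 S=0 W=0
Step 6 [EW]: N:wait,E:car4-GO,S:wait,W:empty | queues: N=0 E=0 S=0 W=0
Car 2 crosses at step 1

1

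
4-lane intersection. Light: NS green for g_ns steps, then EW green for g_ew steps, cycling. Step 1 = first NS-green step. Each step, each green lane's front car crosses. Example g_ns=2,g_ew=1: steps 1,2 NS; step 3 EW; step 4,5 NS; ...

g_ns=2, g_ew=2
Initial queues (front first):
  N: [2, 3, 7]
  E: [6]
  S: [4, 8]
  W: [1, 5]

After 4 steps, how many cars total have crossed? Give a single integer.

Answer: 7

Derivation:
Step 1 [NS]: N:car2-GO,E:wait,S:car4-GO,W:wait | queues: N=2 E=1 S=1 W=2
Step 2 [NS]: N:car3-GO,E:wait,S:car8-GO,W:wait | queues: N=1 E=1 S=0 W=2
Step 3 [EW]: N:wait,E:car6-GO,S:wait,W:car1-GO | queues: N=1 E=0 S=0 W=1
Step 4 [EW]: N:wait,E:empty,S:wait,W:car5-GO | queues: N=1 E=0 S=0 W=0
Cars crossed by step 4: 7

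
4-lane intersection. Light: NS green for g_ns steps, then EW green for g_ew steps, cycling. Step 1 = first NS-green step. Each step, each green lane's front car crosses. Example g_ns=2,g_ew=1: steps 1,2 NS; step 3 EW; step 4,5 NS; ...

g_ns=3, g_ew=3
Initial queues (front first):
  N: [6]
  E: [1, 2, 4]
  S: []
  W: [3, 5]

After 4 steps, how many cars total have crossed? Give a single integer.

Step 1 [NS]: N:car6-GO,E:wait,S:empty,W:wait | queues: N=0 E=3 S=0 W=2
Step 2 [NS]: N:empty,E:wait,S:empty,W:wait | queues: N=0 E=3 S=0 W=2
Step 3 [NS]: N:empty,E:wait,S:empty,W:wait | queues: N=0 E=3 S=0 W=2
Step 4 [EW]: N:wait,E:car1-GO,S:wait,W:car3-GO | queues: N=0 E=2 S=0 W=1
Cars crossed by step 4: 3

Answer: 3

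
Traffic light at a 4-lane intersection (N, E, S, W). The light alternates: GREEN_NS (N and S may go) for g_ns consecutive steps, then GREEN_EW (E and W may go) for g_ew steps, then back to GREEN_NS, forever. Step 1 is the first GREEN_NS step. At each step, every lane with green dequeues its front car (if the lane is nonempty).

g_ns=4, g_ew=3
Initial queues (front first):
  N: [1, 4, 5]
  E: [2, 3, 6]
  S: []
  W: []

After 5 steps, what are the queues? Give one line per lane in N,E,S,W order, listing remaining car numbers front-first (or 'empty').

Step 1 [NS]: N:car1-GO,E:wait,S:empty,W:wait | queues: N=2 E=3 S=0 W=0
Step 2 [NS]: N:car4-GO,E:wait,S:empty,W:wait | queues: N=1 E=3 S=0 W=0
Step 3 [NS]: N:car5-GO,E:wait,S:empty,W:wait | queues: N=0 E=3 S=0 W=0
Step 4 [NS]: N:empty,E:wait,S:empty,W:wait | queues: N=0 E=3 S=0 W=0
Step 5 [EW]: N:wait,E:car2-GO,S:wait,W:empty | queues: N=0 E=2 S=0 W=0

N: empty
E: 3 6
S: empty
W: empty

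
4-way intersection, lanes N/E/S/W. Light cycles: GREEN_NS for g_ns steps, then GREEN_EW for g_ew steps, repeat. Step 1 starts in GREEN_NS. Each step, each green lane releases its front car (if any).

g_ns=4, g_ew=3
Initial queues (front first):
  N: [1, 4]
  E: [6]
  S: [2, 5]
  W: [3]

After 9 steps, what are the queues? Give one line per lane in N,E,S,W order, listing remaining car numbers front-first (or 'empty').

Step 1 [NS]: N:car1-GO,E:wait,S:car2-GO,W:wait | queues: N=1 E=1 S=1 W=1
Step 2 [NS]: N:car4-GO,E:wait,S:car5-GO,W:wait | queues: N=0 E=1 S=0 W=1
Step 3 [NS]: N:empty,E:wait,S:empty,W:wait | queues: N=0 E=1 S=0 W=1
Step 4 [NS]: N:empty,E:wait,S:empty,W:wait | queues: N=0 E=1 S=0 W=1
Step 5 [EW]: N:wait,E:car6-GO,S:wait,W:car3-GO | queues: N=0 E=0 S=0 W=0

N: empty
E: empty
S: empty
W: empty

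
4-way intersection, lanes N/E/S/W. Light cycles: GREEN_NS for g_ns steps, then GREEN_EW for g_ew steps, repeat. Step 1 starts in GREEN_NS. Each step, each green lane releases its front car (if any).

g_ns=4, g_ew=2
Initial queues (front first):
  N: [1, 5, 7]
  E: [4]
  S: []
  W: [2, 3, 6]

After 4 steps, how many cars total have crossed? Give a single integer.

Step 1 [NS]: N:car1-GO,E:wait,S:empty,W:wait | queues: N=2 E=1 S=0 W=3
Step 2 [NS]: N:car5-GO,E:wait,S:empty,W:wait | queues: N=1 E=1 S=0 W=3
Step 3 [NS]: N:car7-GO,E:wait,S:empty,W:wait | queues: N=0 E=1 S=0 W=3
Step 4 [NS]: N:empty,E:wait,S:empty,W:wait | queues: N=0 E=1 S=0 W=3
Cars crossed by step 4: 3

Answer: 3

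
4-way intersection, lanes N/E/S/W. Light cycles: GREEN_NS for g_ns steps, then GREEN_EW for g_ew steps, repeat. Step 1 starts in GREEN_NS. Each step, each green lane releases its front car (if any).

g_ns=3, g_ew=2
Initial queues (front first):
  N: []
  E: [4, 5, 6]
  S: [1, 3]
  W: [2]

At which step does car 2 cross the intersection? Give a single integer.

Step 1 [NS]: N:empty,E:wait,S:car1-GO,W:wait | queues: N=0 E=3 S=1 W=1
Step 2 [NS]: N:empty,E:wait,S:car3-GO,W:wait | queues: N=0 E=3 S=0 W=1
Step 3 [NS]: N:empty,E:wait,S:empty,W:wait | queues: N=0 E=3 S=0 W=1
Step 4 [EW]: N:wait,E:car4-GO,S:wait,W:car2-GO | queues: N=0 E=2 S=0 W=0
Step 5 [EW]: N:wait,E:car5-GO,S:wait,W:empty | queues: N=0 E=1 S=0 W=0
Step 6 [NS]: N:empty,E:wait,S:empty,W:wait | queues: N=0 E=1 S=0 W=0
Step 7 [NS]: N:empty,E:wait,S:empty,W:wait | queues: N=0 E=1 S=0 W=0
Step 8 [NS]: N:empty,E:wait,S:empty,W:wait | queues: N=0 E=1 S=0 W=0
Step 9 [EW]: N:wait,E:car6-GO,S:wait,W:empty | queues: N=0 E=0 S=0 W=0
Car 2 crosses at step 4

4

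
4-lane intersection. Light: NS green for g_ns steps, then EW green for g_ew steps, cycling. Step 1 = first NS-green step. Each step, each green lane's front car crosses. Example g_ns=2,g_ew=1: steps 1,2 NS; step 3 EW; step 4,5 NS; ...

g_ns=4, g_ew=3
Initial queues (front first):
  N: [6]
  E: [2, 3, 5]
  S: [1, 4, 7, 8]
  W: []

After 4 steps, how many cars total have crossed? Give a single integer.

Answer: 5

Derivation:
Step 1 [NS]: N:car6-GO,E:wait,S:car1-GO,W:wait | queues: N=0 E=3 S=3 W=0
Step 2 [NS]: N:empty,E:wait,S:car4-GO,W:wait | queues: N=0 E=3 S=2 W=0
Step 3 [NS]: N:empty,E:wait,S:car7-GO,W:wait | queues: N=0 E=3 S=1 W=0
Step 4 [NS]: N:empty,E:wait,S:car8-GO,W:wait | queues: N=0 E=3 S=0 W=0
Cars crossed by step 4: 5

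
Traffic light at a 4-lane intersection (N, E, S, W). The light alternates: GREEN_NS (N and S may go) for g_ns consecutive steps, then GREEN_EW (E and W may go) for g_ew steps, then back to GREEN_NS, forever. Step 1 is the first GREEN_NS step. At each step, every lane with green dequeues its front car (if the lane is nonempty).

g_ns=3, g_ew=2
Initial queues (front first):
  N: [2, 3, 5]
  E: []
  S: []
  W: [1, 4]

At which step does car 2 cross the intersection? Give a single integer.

Step 1 [NS]: N:car2-GO,E:wait,S:empty,W:wait | queues: N=2 E=0 S=0 W=2
Step 2 [NS]: N:car3-GO,E:wait,S:empty,W:wait | queues: N=1 E=0 S=0 W=2
Step 3 [NS]: N:car5-GO,E:wait,S:empty,W:wait | queues: N=0 E=0 S=0 W=2
Step 4 [EW]: N:wait,E:empty,S:wait,W:car1-GO | queues: N=0 E=0 S=0 W=1
Step 5 [EW]: N:wait,E:empty,S:wait,W:car4-GO | queues: N=0 E=0 S=0 W=0
Car 2 crosses at step 1

1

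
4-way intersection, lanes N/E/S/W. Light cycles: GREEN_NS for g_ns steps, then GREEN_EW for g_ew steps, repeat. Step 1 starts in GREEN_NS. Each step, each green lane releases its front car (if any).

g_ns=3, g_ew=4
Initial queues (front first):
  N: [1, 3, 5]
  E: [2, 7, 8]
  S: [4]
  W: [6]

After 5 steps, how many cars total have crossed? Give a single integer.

Answer: 7

Derivation:
Step 1 [NS]: N:car1-GO,E:wait,S:car4-GO,W:wait | queues: N=2 E=3 S=0 W=1
Step 2 [NS]: N:car3-GO,E:wait,S:empty,W:wait | queues: N=1 E=3 S=0 W=1
Step 3 [NS]: N:car5-GO,E:wait,S:empty,W:wait | queues: N=0 E=3 S=0 W=1
Step 4 [EW]: N:wait,E:car2-GO,S:wait,W:car6-GO | queues: N=0 E=2 S=0 W=0
Step 5 [EW]: N:wait,E:car7-GO,S:wait,W:empty | queues: N=0 E=1 S=0 W=0
Cars crossed by step 5: 7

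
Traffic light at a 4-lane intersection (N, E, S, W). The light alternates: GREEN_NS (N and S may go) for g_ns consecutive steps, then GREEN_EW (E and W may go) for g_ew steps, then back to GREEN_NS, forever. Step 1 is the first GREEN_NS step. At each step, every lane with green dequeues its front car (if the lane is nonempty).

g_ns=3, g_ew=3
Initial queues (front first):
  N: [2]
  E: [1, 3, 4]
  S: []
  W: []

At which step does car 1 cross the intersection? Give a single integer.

Step 1 [NS]: N:car2-GO,E:wait,S:empty,W:wait | queues: N=0 E=3 S=0 W=0
Step 2 [NS]: N:empty,E:wait,S:empty,W:wait | queues: N=0 E=3 S=0 W=0
Step 3 [NS]: N:empty,E:wait,S:empty,W:wait | queues: N=0 E=3 S=0 W=0
Step 4 [EW]: N:wait,E:car1-GO,S:wait,W:empty | queues: N=0 E=2 S=0 W=0
Step 5 [EW]: N:wait,E:car3-GO,S:wait,W:empty | queues: N=0 E=1 S=0 W=0
Step 6 [EW]: N:wait,E:car4-GO,S:wait,W:empty | queues: N=0 E=0 S=0 W=0
Car 1 crosses at step 4

4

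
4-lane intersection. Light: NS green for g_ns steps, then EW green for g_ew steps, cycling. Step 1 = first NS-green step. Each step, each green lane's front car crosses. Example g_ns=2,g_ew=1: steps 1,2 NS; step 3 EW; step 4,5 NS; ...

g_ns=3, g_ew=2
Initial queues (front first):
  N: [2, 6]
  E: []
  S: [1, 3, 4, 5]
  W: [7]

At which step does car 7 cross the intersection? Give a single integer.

Step 1 [NS]: N:car2-GO,E:wait,S:car1-GO,W:wait | queues: N=1 E=0 S=3 W=1
Step 2 [NS]: N:car6-GO,E:wait,S:car3-GO,W:wait | queues: N=0 E=0 S=2 W=1
Step 3 [NS]: N:empty,E:wait,S:car4-GO,W:wait | queues: N=0 E=0 S=1 W=1
Step 4 [EW]: N:wait,E:empty,S:wait,W:car7-GO | queues: N=0 E=0 S=1 W=0
Step 5 [EW]: N:wait,E:empty,S:wait,W:empty | queues: N=0 E=0 S=1 W=0
Step 6 [NS]: N:empty,E:wait,S:car5-GO,W:wait | queues: N=0 E=0 S=0 W=0
Car 7 crosses at step 4

4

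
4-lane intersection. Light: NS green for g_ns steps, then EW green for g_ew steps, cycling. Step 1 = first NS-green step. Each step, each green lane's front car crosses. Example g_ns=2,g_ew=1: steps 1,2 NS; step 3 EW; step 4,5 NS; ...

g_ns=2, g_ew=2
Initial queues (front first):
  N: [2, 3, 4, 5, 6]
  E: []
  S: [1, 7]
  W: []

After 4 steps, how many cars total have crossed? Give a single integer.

Step 1 [NS]: N:car2-GO,E:wait,S:car1-GO,W:wait | queues: N=4 E=0 S=1 W=0
Step 2 [NS]: N:car3-GO,E:wait,S:car7-GO,W:wait | queues: N=3 E=0 S=0 W=0
Step 3 [EW]: N:wait,E:empty,S:wait,W:empty | queues: N=3 E=0 S=0 W=0
Step 4 [EW]: N:wait,E:empty,S:wait,W:empty | queues: N=3 E=0 S=0 W=0
Cars crossed by step 4: 4

Answer: 4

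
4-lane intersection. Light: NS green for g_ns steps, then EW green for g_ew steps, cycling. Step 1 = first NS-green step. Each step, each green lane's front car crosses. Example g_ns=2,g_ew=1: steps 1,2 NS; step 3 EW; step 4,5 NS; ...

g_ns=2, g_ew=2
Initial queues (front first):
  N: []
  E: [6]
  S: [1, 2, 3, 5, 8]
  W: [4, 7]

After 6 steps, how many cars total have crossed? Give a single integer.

Answer: 7

Derivation:
Step 1 [NS]: N:empty,E:wait,S:car1-GO,W:wait | queues: N=0 E=1 S=4 W=2
Step 2 [NS]: N:empty,E:wait,S:car2-GO,W:wait | queues: N=0 E=1 S=3 W=2
Step 3 [EW]: N:wait,E:car6-GO,S:wait,W:car4-GO | queues: N=0 E=0 S=3 W=1
Step 4 [EW]: N:wait,E:empty,S:wait,W:car7-GO | queues: N=0 E=0 S=3 W=0
Step 5 [NS]: N:empty,E:wait,S:car3-GO,W:wait | queues: N=0 E=0 S=2 W=0
Step 6 [NS]: N:empty,E:wait,S:car5-GO,W:wait | queues: N=0 E=0 S=1 W=0
Cars crossed by step 6: 7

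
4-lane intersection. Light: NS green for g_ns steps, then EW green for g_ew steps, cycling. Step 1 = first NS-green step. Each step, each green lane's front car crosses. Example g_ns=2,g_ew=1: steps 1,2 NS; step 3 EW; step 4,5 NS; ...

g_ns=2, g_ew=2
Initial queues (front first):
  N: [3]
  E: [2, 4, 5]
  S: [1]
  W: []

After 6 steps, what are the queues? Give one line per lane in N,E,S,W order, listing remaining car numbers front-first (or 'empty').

Step 1 [NS]: N:car3-GO,E:wait,S:car1-GO,W:wait | queues: N=0 E=3 S=0 W=0
Step 2 [NS]: N:empty,E:wait,S:empty,W:wait | queues: N=0 E=3 S=0 W=0
Step 3 [EW]: N:wait,E:car2-GO,S:wait,W:empty | queues: N=0 E=2 S=0 W=0
Step 4 [EW]: N:wait,E:car4-GO,S:wait,W:empty | queues: N=0 E=1 S=0 W=0
Step 5 [NS]: N:empty,E:wait,S:empty,W:wait | queues: N=0 E=1 S=0 W=0
Step 6 [NS]: N:empty,E:wait,S:empty,W:wait | queues: N=0 E=1 S=0 W=0

N: empty
E: 5
S: empty
W: empty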